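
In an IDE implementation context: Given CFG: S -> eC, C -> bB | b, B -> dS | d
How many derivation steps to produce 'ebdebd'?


Grammar: S -> eC, C -> bB | b, B -> dS | d
Deriving 'ebdebd':
Step 1: S -> eC => eC
Step 2: C -> bB => ebB
Step 3: B -> dS => ebdS
Step 4: S -> eC => ebdeC
Step 5: C -> bB => ebdebB
Step 6: B -> d => ebdebd
Total derivation steps: 6

6


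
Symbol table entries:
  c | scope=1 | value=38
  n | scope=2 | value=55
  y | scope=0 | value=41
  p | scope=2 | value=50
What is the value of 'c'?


Searching symbol table for 'c':
  c | scope=1 | value=38 <- MATCH
  n | scope=2 | value=55
  y | scope=0 | value=41
  p | scope=2 | value=50
Found 'c' at scope 1 with value 38

38


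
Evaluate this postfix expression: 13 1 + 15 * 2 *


Processing tokens left to right:
Push 13, Push 1
Pop 13 and 1, compute 13 + 1 = 14, push 14
Push 15
Pop 14 and 15, compute 14 * 15 = 210, push 210
Push 2
Pop 210 and 2, compute 210 * 2 = 420, push 420
Stack result: 420

420


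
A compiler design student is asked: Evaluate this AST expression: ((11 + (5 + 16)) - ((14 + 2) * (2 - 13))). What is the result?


Expression: ((11 + (5 + 16)) - ((14 + 2) * (2 - 13)))
Evaluating step by step:
  5 + 16 = 21
  11 + 21 = 32
  14 + 2 = 16
  2 - 13 = -11
  16 * -11 = -176
  32 - -176 = 208
Result: 208

208


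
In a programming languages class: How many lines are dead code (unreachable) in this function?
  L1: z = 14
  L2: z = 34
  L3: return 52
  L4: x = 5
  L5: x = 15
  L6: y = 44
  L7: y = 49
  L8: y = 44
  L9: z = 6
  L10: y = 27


Analyzing control flow:
  L1: reachable (before return)
  L2: reachable (before return)
  L3: reachable (return statement)
  L4: DEAD (after return at L3)
  L5: DEAD (after return at L3)
  L6: DEAD (after return at L3)
  L7: DEAD (after return at L3)
  L8: DEAD (after return at L3)
  L9: DEAD (after return at L3)
  L10: DEAD (after return at L3)
Return at L3, total lines = 10
Dead lines: L4 through L10
Count: 7

7


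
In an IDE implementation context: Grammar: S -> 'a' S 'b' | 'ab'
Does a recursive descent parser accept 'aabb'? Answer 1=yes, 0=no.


Grammar accepts strings of the form a^n b^n (n >= 1)
Word: 'aabb'
Counting: 2 a's and 2 b's
Check: 2 == 2? Yes
Derivation (S -> aSb applied 1 time(s), then S -> ab): S => aSb => aabb
Accepted

1


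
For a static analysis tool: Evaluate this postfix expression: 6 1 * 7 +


Processing tokens left to right:
Push 6, Push 1
Pop 6 and 1, compute 6 * 1 = 6, push 6
Push 7
Pop 6 and 7, compute 6 + 7 = 13, push 13
Stack result: 13

13


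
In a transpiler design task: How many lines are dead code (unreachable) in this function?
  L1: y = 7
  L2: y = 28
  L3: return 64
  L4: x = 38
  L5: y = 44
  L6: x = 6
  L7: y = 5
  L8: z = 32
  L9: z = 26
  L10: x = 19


Analyzing control flow:
  L1: reachable (before return)
  L2: reachable (before return)
  L3: reachable (return statement)
  L4: DEAD (after return at L3)
  L5: DEAD (after return at L3)
  L6: DEAD (after return at L3)
  L7: DEAD (after return at L3)
  L8: DEAD (after return at L3)
  L9: DEAD (after return at L3)
  L10: DEAD (after return at L3)
Return at L3, total lines = 10
Dead lines: L4 through L10
Count: 7

7


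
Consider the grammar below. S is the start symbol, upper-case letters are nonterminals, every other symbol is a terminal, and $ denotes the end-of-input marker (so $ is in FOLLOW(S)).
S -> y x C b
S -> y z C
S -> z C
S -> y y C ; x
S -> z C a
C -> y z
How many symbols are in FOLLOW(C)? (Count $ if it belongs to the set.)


S is the start symbol and does not occur in any rule body, so FOLLOW(S) = {$}.
Examining every occurrence of C in a rule body:
  S -> y x C b : C is followed by terminal 'b' -> add 'b'
  S -> y z C : C is at the right end -> add FOLLOW(S) = {$}
  S -> z C : C is at the right end -> add FOLLOW(S) = {$} (already in the set)
  S -> y y C ; x : C is followed by terminal ';' -> add ';'
  S -> z C a : C is followed by terminal 'a' -> add 'a'
  C -> y z : C does not occur in the body -> contributes nothing
FOLLOW(C) = {;, a, b, $}
Count: 4

4


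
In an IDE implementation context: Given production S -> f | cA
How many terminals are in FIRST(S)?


Production: S -> f | cA
Examining each alternative for leading terminals:
  S -> f : first terminal = 'f'
  S -> cA : first terminal = 'c'
FIRST(S) = {c, f}
Count: 2

2


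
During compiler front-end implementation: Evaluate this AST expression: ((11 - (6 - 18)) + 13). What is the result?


Expression: ((11 - (6 - 18)) + 13)
Evaluating step by step:
  6 - 18 = -12
  11 - -12 = 23
  23 + 13 = 36
Result: 36

36


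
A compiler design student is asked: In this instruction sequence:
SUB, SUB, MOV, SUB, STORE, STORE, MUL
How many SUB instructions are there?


Scanning instruction sequence for SUB:
  Position 1: SUB <- MATCH
  Position 2: SUB <- MATCH
  Position 3: MOV
  Position 4: SUB <- MATCH
  Position 5: STORE
  Position 6: STORE
  Position 7: MUL
Matches at positions: [1, 2, 4]
Total SUB count: 3

3


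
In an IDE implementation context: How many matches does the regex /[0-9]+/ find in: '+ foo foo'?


Pattern: /[0-9]+/ (int literals)
Input: '+ foo foo'
Scanning for matches:
Total matches: 0

0


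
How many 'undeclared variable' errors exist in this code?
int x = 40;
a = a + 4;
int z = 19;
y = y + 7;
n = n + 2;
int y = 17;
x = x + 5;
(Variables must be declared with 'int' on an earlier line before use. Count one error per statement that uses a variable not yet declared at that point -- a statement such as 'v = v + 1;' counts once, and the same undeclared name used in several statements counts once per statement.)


Scanning code line by line:
  Line 1: declare 'x' -> declared = ['x']
  Line 2: use 'a' -> ERROR (undeclared)
  Line 3: declare 'z' -> declared = ['x', 'z']
  Line 4: use 'y' -> ERROR (undeclared)
  Line 5: use 'n' -> ERROR (undeclared)
  Line 6: declare 'y' -> declared = ['x', 'y', 'z']
  Line 7: use 'x' -> OK (declared)
Total undeclared variable errors: 3

3


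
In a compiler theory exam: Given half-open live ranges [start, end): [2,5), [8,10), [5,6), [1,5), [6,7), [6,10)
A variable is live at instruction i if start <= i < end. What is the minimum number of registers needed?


Live ranges:
  Var0: [2, 5)
  Var1: [8, 10)
  Var2: [5, 6)
  Var3: [1, 5)
  Var4: [6, 7)
  Var5: [6, 10)
Sweep-line events (position, delta, active):
  pos=1 start -> active=1
  pos=2 start -> active=2
  pos=5 end -> active=1
  pos=5 end -> active=0
  pos=5 start -> active=1
  pos=6 end -> active=0
  pos=6 start -> active=1
  pos=6 start -> active=2
  pos=7 end -> active=1
  pos=8 start -> active=2
  pos=10 end -> active=1
  pos=10 end -> active=0
Maximum simultaneous active: 2
Minimum registers needed: 2

2


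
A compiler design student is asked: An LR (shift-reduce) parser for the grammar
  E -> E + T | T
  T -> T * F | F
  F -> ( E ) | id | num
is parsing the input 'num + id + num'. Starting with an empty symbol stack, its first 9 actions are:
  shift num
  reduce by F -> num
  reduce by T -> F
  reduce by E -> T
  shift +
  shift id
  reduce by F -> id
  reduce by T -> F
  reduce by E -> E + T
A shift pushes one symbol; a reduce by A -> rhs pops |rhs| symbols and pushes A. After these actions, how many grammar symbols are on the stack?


Tracking the symbol stack through each action:
  Action 1: shift 'num' : push -> stack = [num] (size 1)
  Action 2: reduce by F -> num : pop 1, push F -> stack = [F] (size 1)
  Action 3: reduce by T -> F : pop 1, push T -> stack = [T] (size 1)
  Action 4: reduce by E -> T : pop 1, push E -> stack = [E] (size 1)
  Action 5: shift '+' : push -> stack = [E, +] (size 2)
  Action 6: shift 'id' : push -> stack = [E, +, id] (size 3)
  Action 7: reduce by F -> id : pop 1, push F -> stack = [E, +, F] (size 3)
  Action 8: reduce by T -> F : pop 1, push T -> stack = [E, +, T] (size 3)
  Action 9: reduce by E -> E + T : pop 3, push E -> stack = [E] (size 1)
Final stack size: 1

1


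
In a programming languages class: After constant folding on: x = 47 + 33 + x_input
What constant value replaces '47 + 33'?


Identifying constant sub-expression:
  Original: x = 47 + 33 + x_input
  47 and 33 are both compile-time constants
  Evaluating: 47 + 33 = 80
  After folding: x = 80 + x_input

80


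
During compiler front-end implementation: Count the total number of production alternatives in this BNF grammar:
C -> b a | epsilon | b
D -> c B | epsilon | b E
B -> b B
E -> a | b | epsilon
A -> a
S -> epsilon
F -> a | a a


Counting alternatives per rule:
  C: 3 alternative(s)
  D: 3 alternative(s)
  B: 1 alternative(s)
  E: 3 alternative(s)
  A: 1 alternative(s)
  S: 1 alternative(s)
  F: 2 alternative(s)
Sum: 3 + 3 + 1 + 3 + 1 + 1 + 2 = 14

14


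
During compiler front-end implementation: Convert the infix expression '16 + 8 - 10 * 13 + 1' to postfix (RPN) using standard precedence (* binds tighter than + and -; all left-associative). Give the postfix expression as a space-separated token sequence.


Applying the shunting-yard algorithm:
  Operand 16 -> output
  Push '+' onto operator stack -> op-stack: [+]
  Operand 8 -> output
  See '-' (prec 1); top '+' (prec 1) >= it -> pop '+' to output
  Push '-' onto operator stack -> op-stack: [-]
  Operand 10 -> output
  Push '*' onto operator stack -> op-stack: [-, *]
  Operand 13 -> output
  See '+' (prec 1); top '*' (prec 2) >= it -> pop '*' to output
  See '+' (prec 1); top '-' (prec 1) >= it -> pop '-' to output
  Push '+' onto operator stack -> op-stack: [+]
  Operand 1 -> output
  End of input: pop '+' to output
Postfix result: 16 8 + 10 13 * - 1 +

16 8 + 10 13 * - 1 +


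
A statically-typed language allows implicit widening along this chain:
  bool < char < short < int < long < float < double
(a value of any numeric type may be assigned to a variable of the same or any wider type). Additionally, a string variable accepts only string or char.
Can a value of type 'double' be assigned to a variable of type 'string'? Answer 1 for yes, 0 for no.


Target variable type: string
Source value type: double
Rule: string accepts only {string, char}
  source 'double' in {string, char}? No
Result: 0

0


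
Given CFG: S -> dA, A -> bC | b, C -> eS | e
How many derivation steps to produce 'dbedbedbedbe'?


Grammar: S -> dA, A -> bC | b, C -> eS | e
Deriving 'dbedbedbedbe':
Step 1: S -> dA => dA
Step 2: A -> bC => dbC
Step 3: C -> eS => dbeS
Step 4: S -> dA => dbedA
Step 5: A -> bC => dbedbC
Step 6: C -> eS => dbedbeS
Step 7: S -> dA => dbedbedA
Step 8: A -> bC => dbedbedbC
Step 9: C -> eS => dbedbedbeS
Step 10: S -> dA => dbedbedbedA
Step 11: A -> bC => dbedbedbedbC
Step 12: C -> e => dbedbedbedbe
Total derivation steps: 12

12


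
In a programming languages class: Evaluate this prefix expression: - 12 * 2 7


Parsing prefix expression: - 12 * 2 7
Step 1: Innermost operation '* 2 7'
  2 * 7 = 14
Step 2: Outer operation '- 12 [14]'
  12 - 14 = -2

-2


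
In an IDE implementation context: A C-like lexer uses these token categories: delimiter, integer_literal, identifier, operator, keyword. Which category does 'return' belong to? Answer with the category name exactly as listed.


Token: 'return'
Checking categories:
  identifier: no
  integer_literal: no
  operator: no
  keyword: YES
  delimiter: no
Category: keyword

keyword


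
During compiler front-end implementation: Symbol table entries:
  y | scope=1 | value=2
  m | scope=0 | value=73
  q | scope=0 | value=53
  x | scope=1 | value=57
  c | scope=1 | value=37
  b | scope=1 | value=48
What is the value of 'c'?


Searching symbol table for 'c':
  y | scope=1 | value=2
  m | scope=0 | value=73
  q | scope=0 | value=53
  x | scope=1 | value=57
  c | scope=1 | value=37 <- MATCH
  b | scope=1 | value=48
Found 'c' at scope 1 with value 37

37


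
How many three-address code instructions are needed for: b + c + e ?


Expression: b + c + e
Generating three-address code (respecting * over +/- precedence):
  Instruction 1: t1 = b + c
  Instruction 2: t2 = t1 + e
Total instructions: 2

2


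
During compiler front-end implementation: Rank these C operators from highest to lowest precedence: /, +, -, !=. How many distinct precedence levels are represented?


Looking up precedence for each operator:
  / -> precedence 6
  + -> precedence 5
  - -> precedence 5
  != -> precedence 3
Sorted highest to lowest: /, +, -, !=
Distinct precedence values: [6, 5, 3]
Number of distinct levels: 3

3


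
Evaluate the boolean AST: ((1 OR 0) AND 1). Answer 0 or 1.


Step 1: Evaluate inner node
  1 OR 0 = 1
Step 2: Evaluate root node
  1 AND 1 = 1

1


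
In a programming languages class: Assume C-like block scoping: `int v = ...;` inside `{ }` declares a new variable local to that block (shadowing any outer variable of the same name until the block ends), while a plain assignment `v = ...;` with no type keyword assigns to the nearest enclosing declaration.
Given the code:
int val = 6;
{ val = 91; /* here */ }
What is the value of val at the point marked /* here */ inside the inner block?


Analyzing scoping rules:
Outer scope: declares val = 6
Inner block: 'val = 91;' has no type keyword, so it is an assignment to the outer val (no shadowing)
Inside the block, after the assignment -> 91
Result: 91

91


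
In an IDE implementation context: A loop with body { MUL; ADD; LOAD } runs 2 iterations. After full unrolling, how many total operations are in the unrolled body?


Loop body operations: MUL, ADD, LOAD (3 ops per iteration)
Unrolling 2 iterations:
  Iteration 1: MUL, ADD, LOAD (3 ops)
  Iteration 2: MUL, ADD, LOAD (3 ops)
Total: 2 iterations * 3 ops/iter = 6 operations

6


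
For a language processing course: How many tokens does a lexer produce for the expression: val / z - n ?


Scanning 'val / z - n'
Token 1: 'val' -> identifier
Token 2: '/' -> operator
Token 3: 'z' -> identifier
Token 4: '-' -> operator
Token 5: 'n' -> identifier
Total tokens: 5

5


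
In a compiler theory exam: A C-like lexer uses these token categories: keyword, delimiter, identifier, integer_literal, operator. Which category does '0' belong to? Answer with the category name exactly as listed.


Token: '0'
Checking categories:
  identifier: no
  integer_literal: YES
  operator: no
  keyword: no
  delimiter: no
Category: integer_literal

integer_literal


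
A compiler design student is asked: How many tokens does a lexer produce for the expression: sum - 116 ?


Scanning 'sum - 116'
Token 1: 'sum' -> identifier
Token 2: '-' -> operator
Token 3: '116' -> integer_literal
Total tokens: 3

3


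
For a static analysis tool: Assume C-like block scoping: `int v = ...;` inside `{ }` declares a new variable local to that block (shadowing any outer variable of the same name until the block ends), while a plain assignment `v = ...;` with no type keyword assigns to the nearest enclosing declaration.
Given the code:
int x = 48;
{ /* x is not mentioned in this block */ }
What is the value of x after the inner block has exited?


Analyzing scoping rules:
Outer scope: declares x = 48
Inner block: x is neither redeclared nor assigned -> unchanged
After the block -> 48
Result: 48

48


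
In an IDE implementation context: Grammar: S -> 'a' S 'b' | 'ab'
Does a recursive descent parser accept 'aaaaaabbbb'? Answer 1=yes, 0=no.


Grammar accepts strings of the form a^n b^n (n >= 1)
Word: 'aaaaaabbbb'
Counting: 6 a's and 4 b's
Check: 6 == 4? No
Mismatch: a-count != b-count
Rejected

0


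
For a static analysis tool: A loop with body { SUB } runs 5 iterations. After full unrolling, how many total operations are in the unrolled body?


Loop body operations: SUB (1 op per iteration)
Unrolling 5 iterations:
  Iteration 1: SUB (1 ops)
  Iteration 2: SUB (1 ops)
  Iteration 3: SUB (1 ops)
  Iteration 4: SUB (1 ops)
  Iteration 5: SUB (1 ops)
Total: 5 iterations * 1 ops/iter = 5 operations

5


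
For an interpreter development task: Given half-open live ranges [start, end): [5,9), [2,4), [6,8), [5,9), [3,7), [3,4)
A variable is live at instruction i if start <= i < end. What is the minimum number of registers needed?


Live ranges:
  Var0: [5, 9)
  Var1: [2, 4)
  Var2: [6, 8)
  Var3: [5, 9)
  Var4: [3, 7)
  Var5: [3, 4)
Sweep-line events (position, delta, active):
  pos=2 start -> active=1
  pos=3 start -> active=2
  pos=3 start -> active=3
  pos=4 end -> active=2
  pos=4 end -> active=1
  pos=5 start -> active=2
  pos=5 start -> active=3
  pos=6 start -> active=4
  pos=7 end -> active=3
  pos=8 end -> active=2
  pos=9 end -> active=1
  pos=9 end -> active=0
Maximum simultaneous active: 4
Minimum registers needed: 4

4


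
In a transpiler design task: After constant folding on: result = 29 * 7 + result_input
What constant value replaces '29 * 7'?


Identifying constant sub-expression:
  Original: result = 29 * 7 + result_input
  29 and 7 are both compile-time constants
  Evaluating: 29 * 7 = 203
  After folding: result = 203 + result_input

203


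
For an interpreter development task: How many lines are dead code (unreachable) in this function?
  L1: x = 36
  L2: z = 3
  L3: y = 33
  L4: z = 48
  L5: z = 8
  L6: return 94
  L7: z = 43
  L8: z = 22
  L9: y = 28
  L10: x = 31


Analyzing control flow:
  L1: reachable (before return)
  L2: reachable (before return)
  L3: reachable (before return)
  L4: reachable (before return)
  L5: reachable (before return)
  L6: reachable (return statement)
  L7: DEAD (after return at L6)
  L8: DEAD (after return at L6)
  L9: DEAD (after return at L6)
  L10: DEAD (after return at L6)
Return at L6, total lines = 10
Dead lines: L7 through L10
Count: 4

4


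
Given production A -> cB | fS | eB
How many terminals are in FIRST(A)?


Production: A -> cB | fS | eB
Examining each alternative for leading terminals:
  A -> cB : first terminal = 'c'
  A -> fS : first terminal = 'f'
  A -> eB : first terminal = 'e'
FIRST(A) = {c, e, f}
Count: 3

3


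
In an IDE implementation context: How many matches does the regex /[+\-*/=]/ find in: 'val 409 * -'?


Pattern: /[+\-*/=]/ (operators)
Input: 'val 409 * -'
Scanning for matches:
  Match 1: '*'
  Match 2: '-'
Total matches: 2

2


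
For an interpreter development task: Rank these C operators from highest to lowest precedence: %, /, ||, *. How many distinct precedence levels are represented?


Looking up precedence for each operator:
  % -> precedence 6
  / -> precedence 6
  || -> precedence 1
  * -> precedence 6
Sorted highest to lowest: %, /, *, ||
Distinct precedence values: [6, 1]
Number of distinct levels: 2

2


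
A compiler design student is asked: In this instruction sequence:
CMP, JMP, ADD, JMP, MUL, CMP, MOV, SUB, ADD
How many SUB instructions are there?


Scanning instruction sequence for SUB:
  Position 1: CMP
  Position 2: JMP
  Position 3: ADD
  Position 4: JMP
  Position 5: MUL
  Position 6: CMP
  Position 7: MOV
  Position 8: SUB <- MATCH
  Position 9: ADD
Matches at positions: [8]
Total SUB count: 1

1


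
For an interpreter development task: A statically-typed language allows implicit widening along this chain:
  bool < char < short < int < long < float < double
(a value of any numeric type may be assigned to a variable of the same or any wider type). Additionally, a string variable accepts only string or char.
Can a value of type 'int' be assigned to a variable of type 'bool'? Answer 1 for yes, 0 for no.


Target variable type: bool
Source value type: int
Numeric ranks: int=3, bool=0
Widening allowed iff rank(source) <= rank(target): 3 <= 0? No
Result: 0

0


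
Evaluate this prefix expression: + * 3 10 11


Parsing prefix expression: + * 3 10 11
Step 1: Innermost operation '* 3 10'
  3 * 10 = 30
Step 2: Outer operation '+ [30] 11'
  30 + 11 = 41

41


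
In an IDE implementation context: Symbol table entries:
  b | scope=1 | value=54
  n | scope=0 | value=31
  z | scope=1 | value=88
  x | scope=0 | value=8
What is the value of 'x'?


Searching symbol table for 'x':
  b | scope=1 | value=54
  n | scope=0 | value=31
  z | scope=1 | value=88
  x | scope=0 | value=8 <- MATCH
Found 'x' at scope 0 with value 8

8


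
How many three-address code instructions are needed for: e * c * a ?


Expression: e * c * a
Generating three-address code (respecting * over +/- precedence):
  Instruction 1: t1 = e * c
  Instruction 2: t2 = t1 * a
Total instructions: 2

2


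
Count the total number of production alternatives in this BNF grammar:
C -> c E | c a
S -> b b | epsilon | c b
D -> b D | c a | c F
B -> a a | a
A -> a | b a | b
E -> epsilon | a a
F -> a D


Counting alternatives per rule:
  C: 2 alternative(s)
  S: 3 alternative(s)
  D: 3 alternative(s)
  B: 2 alternative(s)
  A: 3 alternative(s)
  E: 2 alternative(s)
  F: 1 alternative(s)
Sum: 2 + 3 + 3 + 2 + 3 + 2 + 1 = 16

16


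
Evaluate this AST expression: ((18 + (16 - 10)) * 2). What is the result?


Expression: ((18 + (16 - 10)) * 2)
Evaluating step by step:
  16 - 10 = 6
  18 + 6 = 24
  24 * 2 = 48
Result: 48

48


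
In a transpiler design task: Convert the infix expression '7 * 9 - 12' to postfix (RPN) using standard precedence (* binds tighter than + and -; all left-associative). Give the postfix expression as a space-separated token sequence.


Applying the shunting-yard algorithm:
  Operand 7 -> output
  Push '*' onto operator stack -> op-stack: [*]
  Operand 9 -> output
  See '-' (prec 1); top '*' (prec 2) >= it -> pop '*' to output
  Push '-' onto operator stack -> op-stack: [-]
  Operand 12 -> output
  End of input: pop '-' to output
Postfix result: 7 9 * 12 -

7 9 * 12 -


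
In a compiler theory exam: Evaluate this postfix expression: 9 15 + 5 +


Processing tokens left to right:
Push 9, Push 15
Pop 9 and 15, compute 9 + 15 = 24, push 24
Push 5
Pop 24 and 5, compute 24 + 5 = 29, push 29
Stack result: 29

29


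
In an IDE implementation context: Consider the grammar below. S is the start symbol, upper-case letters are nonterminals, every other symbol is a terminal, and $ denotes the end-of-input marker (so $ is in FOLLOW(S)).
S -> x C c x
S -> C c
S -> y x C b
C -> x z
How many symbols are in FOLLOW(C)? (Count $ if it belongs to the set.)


S is the start symbol and does not occur in any rule body, so FOLLOW(S) = {$}.
Examining every occurrence of C in a rule body:
  S -> x C c x : C is followed by terminal 'c' -> add 'c'
  S -> C c : C is followed by terminal 'c' -> add 'c' (already in the set)
  S -> y x C b : C is followed by terminal 'b' -> add 'b'
  C -> x z : C does not occur in the body -> contributes nothing
FOLLOW(C) = {b, c}
Count: 2

2


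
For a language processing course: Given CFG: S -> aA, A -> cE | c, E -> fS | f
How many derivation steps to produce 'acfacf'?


Grammar: S -> aA, A -> cE | c, E -> fS | f
Deriving 'acfacf':
Step 1: S -> aA => aA
Step 2: A -> cE => acE
Step 3: E -> fS => acfS
Step 4: S -> aA => acfaA
Step 5: A -> cE => acfacE
Step 6: E -> f => acfacf
Total derivation steps: 6

6


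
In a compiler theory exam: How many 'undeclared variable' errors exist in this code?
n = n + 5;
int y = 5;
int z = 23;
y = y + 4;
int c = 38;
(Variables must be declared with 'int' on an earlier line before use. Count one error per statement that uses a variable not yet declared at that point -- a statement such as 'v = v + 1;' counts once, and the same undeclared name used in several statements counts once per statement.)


Scanning code line by line:
  Line 1: use 'n' -> ERROR (undeclared)
  Line 2: declare 'y' -> declared = ['y']
  Line 3: declare 'z' -> declared = ['y', 'z']
  Line 4: use 'y' -> OK (declared)
  Line 5: declare 'c' -> declared = ['c', 'y', 'z']
Total undeclared variable errors: 1

1


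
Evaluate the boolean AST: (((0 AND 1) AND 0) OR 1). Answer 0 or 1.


Step 1: Evaluate inner node
  0 AND 1 = 0
Step 2: Evaluate next node
  0 AND 0 = 0
Step 3: Evaluate root node
  0 OR 1 = 1

1


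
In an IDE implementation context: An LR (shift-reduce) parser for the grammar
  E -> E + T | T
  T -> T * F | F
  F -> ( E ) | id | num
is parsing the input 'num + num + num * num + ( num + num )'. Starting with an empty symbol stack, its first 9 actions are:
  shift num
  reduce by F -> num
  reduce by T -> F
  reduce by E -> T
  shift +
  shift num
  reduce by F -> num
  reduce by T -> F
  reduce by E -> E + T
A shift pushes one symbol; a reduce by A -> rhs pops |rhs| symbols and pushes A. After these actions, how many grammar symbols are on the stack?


Tracking the symbol stack through each action:
  Action 1: shift 'num' : push -> stack = [num] (size 1)
  Action 2: reduce by F -> num : pop 1, push F -> stack = [F] (size 1)
  Action 3: reduce by T -> F : pop 1, push T -> stack = [T] (size 1)
  Action 4: reduce by E -> T : pop 1, push E -> stack = [E] (size 1)
  Action 5: shift '+' : push -> stack = [E, +] (size 2)
  Action 6: shift 'num' : push -> stack = [E, +, num] (size 3)
  Action 7: reduce by F -> num : pop 1, push F -> stack = [E, +, F] (size 3)
  Action 8: reduce by T -> F : pop 1, push T -> stack = [E, +, T] (size 3)
  Action 9: reduce by E -> E + T : pop 3, push E -> stack = [E] (size 1)
Final stack size: 1

1


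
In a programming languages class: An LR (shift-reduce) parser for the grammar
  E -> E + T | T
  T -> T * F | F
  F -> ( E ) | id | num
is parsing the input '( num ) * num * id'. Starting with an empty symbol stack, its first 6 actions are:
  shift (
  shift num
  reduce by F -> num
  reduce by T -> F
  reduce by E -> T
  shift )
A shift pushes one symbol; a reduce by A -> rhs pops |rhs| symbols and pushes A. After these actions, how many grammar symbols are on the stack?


Tracking the symbol stack through each action:
  Action 1: shift '(' : push -> stack = [(] (size 1)
  Action 2: shift 'num' : push -> stack = [(, num] (size 2)
  Action 3: reduce by F -> num : pop 1, push F -> stack = [(, F] (size 2)
  Action 4: reduce by T -> F : pop 1, push T -> stack = [(, T] (size 2)
  Action 5: reduce by E -> T : pop 1, push E -> stack = [(, E] (size 2)
  Action 6: shift ')' : push -> stack = [(, E, )] (size 3)
Final stack size: 3

3


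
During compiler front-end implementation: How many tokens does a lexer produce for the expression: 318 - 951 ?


Scanning '318 - 951'
Token 1: '318' -> integer_literal
Token 2: '-' -> operator
Token 3: '951' -> integer_literal
Total tokens: 3

3


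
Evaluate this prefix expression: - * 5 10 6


Parsing prefix expression: - * 5 10 6
Step 1: Innermost operation '* 5 10'
  5 * 10 = 50
Step 2: Outer operation '- [50] 6'
  50 - 6 = 44

44


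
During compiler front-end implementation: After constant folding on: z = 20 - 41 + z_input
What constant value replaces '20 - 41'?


Identifying constant sub-expression:
  Original: z = 20 - 41 + z_input
  20 and 41 are both compile-time constants
  Evaluating: 20 - 41 = -21
  After folding: z = -21 + z_input

-21


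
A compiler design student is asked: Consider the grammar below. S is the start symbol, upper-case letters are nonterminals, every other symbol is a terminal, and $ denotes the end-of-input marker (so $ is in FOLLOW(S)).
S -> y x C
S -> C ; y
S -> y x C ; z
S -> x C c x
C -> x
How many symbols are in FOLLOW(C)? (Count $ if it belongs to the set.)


S is the start symbol and does not occur in any rule body, so FOLLOW(S) = {$}.
Examining every occurrence of C in a rule body:
  S -> y x C : C is at the right end -> add FOLLOW(S) = {$}
  S -> C ; y : C is followed by terminal ';' -> add ';'
  S -> y x C ; z : C is followed by terminal ';' -> add ';' (already in the set)
  S -> x C c x : C is followed by terminal 'c' -> add 'c'
  C -> x : C does not occur in the body -> contributes nothing
FOLLOW(C) = {;, c, $}
Count: 3

3


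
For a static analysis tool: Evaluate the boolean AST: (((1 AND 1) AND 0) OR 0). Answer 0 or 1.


Step 1: Evaluate inner node
  1 AND 1 = 1
Step 2: Evaluate next node
  1 AND 0 = 0
Step 3: Evaluate root node
  0 OR 0 = 0

0


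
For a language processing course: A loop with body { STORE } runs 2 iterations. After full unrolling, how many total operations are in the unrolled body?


Loop body operations: STORE (1 op per iteration)
Unrolling 2 iterations:
  Iteration 1: STORE (1 ops)
  Iteration 2: STORE (1 ops)
Total: 2 iterations * 1 ops/iter = 2 operations

2


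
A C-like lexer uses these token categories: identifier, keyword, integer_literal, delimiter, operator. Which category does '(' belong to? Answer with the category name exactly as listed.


Token: '('
Checking categories:
  identifier: no
  integer_literal: no
  operator: no
  keyword: no
  delimiter: YES
Category: delimiter

delimiter


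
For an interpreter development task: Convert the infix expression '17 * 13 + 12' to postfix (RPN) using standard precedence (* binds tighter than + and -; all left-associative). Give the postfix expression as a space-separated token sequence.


Applying the shunting-yard algorithm:
  Operand 17 -> output
  Push '*' onto operator stack -> op-stack: [*]
  Operand 13 -> output
  See '+' (prec 1); top '*' (prec 2) >= it -> pop '*' to output
  Push '+' onto operator stack -> op-stack: [+]
  Operand 12 -> output
  End of input: pop '+' to output
Postfix result: 17 13 * 12 +

17 13 * 12 +


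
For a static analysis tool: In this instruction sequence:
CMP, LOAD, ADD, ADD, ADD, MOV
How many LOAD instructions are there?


Scanning instruction sequence for LOAD:
  Position 1: CMP
  Position 2: LOAD <- MATCH
  Position 3: ADD
  Position 4: ADD
  Position 5: ADD
  Position 6: MOV
Matches at positions: [2]
Total LOAD count: 1

1


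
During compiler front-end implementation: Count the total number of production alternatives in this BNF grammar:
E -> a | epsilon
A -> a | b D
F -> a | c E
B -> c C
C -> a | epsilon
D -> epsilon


Counting alternatives per rule:
  E: 2 alternative(s)
  A: 2 alternative(s)
  F: 2 alternative(s)
  B: 1 alternative(s)
  C: 2 alternative(s)
  D: 1 alternative(s)
Sum: 2 + 2 + 2 + 1 + 2 + 1 = 10

10


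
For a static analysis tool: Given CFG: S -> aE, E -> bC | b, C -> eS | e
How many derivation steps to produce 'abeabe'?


Grammar: S -> aE, E -> bC | b, C -> eS | e
Deriving 'abeabe':
Step 1: S -> aE => aE
Step 2: E -> bC => abC
Step 3: C -> eS => abeS
Step 4: S -> aE => abeaE
Step 5: E -> bC => abeabC
Step 6: C -> e => abeabe
Total derivation steps: 6

6


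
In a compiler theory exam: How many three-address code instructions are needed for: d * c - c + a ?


Expression: d * c - c + a
Generating three-address code (respecting * over +/- precedence):
  Instruction 1: t1 = d * c
  Instruction 2: t2 = t1 - c
  Instruction 3: t3 = t2 + a
Total instructions: 3

3


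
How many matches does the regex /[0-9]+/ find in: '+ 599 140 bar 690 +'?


Pattern: /[0-9]+/ (int literals)
Input: '+ 599 140 bar 690 +'
Scanning for matches:
  Match 1: '599'
  Match 2: '140'
  Match 3: '690'
Total matches: 3

3


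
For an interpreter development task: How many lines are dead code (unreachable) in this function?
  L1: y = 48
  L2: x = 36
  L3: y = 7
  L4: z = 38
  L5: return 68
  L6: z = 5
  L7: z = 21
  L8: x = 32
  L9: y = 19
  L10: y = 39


Analyzing control flow:
  L1: reachable (before return)
  L2: reachable (before return)
  L3: reachable (before return)
  L4: reachable (before return)
  L5: reachable (return statement)
  L6: DEAD (after return at L5)
  L7: DEAD (after return at L5)
  L8: DEAD (after return at L5)
  L9: DEAD (after return at L5)
  L10: DEAD (after return at L5)
Return at L5, total lines = 10
Dead lines: L6 through L10
Count: 5

5


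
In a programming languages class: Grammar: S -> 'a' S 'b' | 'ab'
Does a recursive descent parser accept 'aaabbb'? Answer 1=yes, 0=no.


Grammar accepts strings of the form a^n b^n (n >= 1)
Word: 'aaabbb'
Counting: 3 a's and 3 b's
Check: 3 == 3? Yes
Derivation (S -> aSb applied 2 time(s), then S -> ab): S => aSb => aaSbb => aaabbb
Accepted

1


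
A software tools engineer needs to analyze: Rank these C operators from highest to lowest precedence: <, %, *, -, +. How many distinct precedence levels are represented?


Looking up precedence for each operator:
  < -> precedence 4
  % -> precedence 6
  * -> precedence 6
  - -> precedence 5
  + -> precedence 5
Sorted highest to lowest: %, *, -, +, <
Distinct precedence values: [6, 5, 4]
Number of distinct levels: 3

3


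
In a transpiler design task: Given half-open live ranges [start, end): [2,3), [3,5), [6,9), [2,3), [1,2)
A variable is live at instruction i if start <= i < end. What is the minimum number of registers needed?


Live ranges:
  Var0: [2, 3)
  Var1: [3, 5)
  Var2: [6, 9)
  Var3: [2, 3)
  Var4: [1, 2)
Sweep-line events (position, delta, active):
  pos=1 start -> active=1
  pos=2 end -> active=0
  pos=2 start -> active=1
  pos=2 start -> active=2
  pos=3 end -> active=1
  pos=3 end -> active=0
  pos=3 start -> active=1
  pos=5 end -> active=0
  pos=6 start -> active=1
  pos=9 end -> active=0
Maximum simultaneous active: 2
Minimum registers needed: 2

2


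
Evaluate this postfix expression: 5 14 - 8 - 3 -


Processing tokens left to right:
Push 5, Push 14
Pop 5 and 14, compute 5 - 14 = -9, push -9
Push 8
Pop -9 and 8, compute -9 - 8 = -17, push -17
Push 3
Pop -17 and 3, compute -17 - 3 = -20, push -20
Stack result: -20

-20


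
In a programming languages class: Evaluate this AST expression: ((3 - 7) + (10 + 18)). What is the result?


Expression: ((3 - 7) + (10 + 18))
Evaluating step by step:
  3 - 7 = -4
  10 + 18 = 28
  -4 + 28 = 24
Result: 24

24


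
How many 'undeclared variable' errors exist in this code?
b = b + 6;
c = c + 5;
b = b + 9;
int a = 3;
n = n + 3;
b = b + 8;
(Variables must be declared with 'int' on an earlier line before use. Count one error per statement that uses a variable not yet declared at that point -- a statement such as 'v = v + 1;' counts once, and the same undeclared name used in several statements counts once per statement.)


Scanning code line by line:
  Line 1: use 'b' -> ERROR (undeclared)
  Line 2: use 'c' -> ERROR (undeclared)
  Line 3: use 'b' -> ERROR (undeclared)
  Line 4: declare 'a' -> declared = ['a']
  Line 5: use 'n' -> ERROR (undeclared)
  Line 6: use 'b' -> ERROR (undeclared)
Total undeclared variable errors: 5

5


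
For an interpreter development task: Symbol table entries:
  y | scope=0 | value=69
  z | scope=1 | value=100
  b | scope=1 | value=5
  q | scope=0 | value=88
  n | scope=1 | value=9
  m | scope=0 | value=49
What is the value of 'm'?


Searching symbol table for 'm':
  y | scope=0 | value=69
  z | scope=1 | value=100
  b | scope=1 | value=5
  q | scope=0 | value=88
  n | scope=1 | value=9
  m | scope=0 | value=49 <- MATCH
Found 'm' at scope 0 with value 49

49


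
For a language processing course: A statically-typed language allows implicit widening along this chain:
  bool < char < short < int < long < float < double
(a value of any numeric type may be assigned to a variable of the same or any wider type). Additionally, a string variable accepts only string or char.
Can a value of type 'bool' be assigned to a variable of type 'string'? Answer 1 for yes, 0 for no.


Target variable type: string
Source value type: bool
Rule: string accepts only {string, char}
  source 'bool' in {string, char}? No
Result: 0

0


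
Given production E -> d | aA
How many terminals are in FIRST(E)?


Production: E -> d | aA
Examining each alternative for leading terminals:
  E -> d : first terminal = 'd'
  E -> aA : first terminal = 'a'
FIRST(E) = {a, d}
Count: 2

2


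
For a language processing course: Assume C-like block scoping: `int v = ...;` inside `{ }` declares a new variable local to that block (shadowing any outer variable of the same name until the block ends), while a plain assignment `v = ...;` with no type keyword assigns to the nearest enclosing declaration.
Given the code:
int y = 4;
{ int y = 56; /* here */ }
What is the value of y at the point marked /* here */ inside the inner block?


Analyzing scoping rules:
Outer scope: declares y = 4
Inner block: 'int y = 56;' declares a NEW y that shadows the outer one
Inside the block the inner declaration is in scope -> 56
Result: 56

56


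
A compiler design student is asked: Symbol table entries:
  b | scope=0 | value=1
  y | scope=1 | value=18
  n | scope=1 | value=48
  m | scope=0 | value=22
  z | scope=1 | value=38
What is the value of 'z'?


Searching symbol table for 'z':
  b | scope=0 | value=1
  y | scope=1 | value=18
  n | scope=1 | value=48
  m | scope=0 | value=22
  z | scope=1 | value=38 <- MATCH
Found 'z' at scope 1 with value 38

38


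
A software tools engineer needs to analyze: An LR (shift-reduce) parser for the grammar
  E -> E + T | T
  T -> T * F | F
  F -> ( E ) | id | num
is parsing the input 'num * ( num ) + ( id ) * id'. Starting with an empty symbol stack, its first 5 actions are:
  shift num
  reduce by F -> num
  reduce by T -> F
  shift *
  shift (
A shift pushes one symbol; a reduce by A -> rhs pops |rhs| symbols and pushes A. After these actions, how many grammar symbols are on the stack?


Tracking the symbol stack through each action:
  Action 1: shift 'num' : push -> stack = [num] (size 1)
  Action 2: reduce by F -> num : pop 1, push F -> stack = [F] (size 1)
  Action 3: reduce by T -> F : pop 1, push T -> stack = [T] (size 1)
  Action 4: shift '*' : push -> stack = [T, *] (size 2)
  Action 5: shift '(' : push -> stack = [T, *, (] (size 3)
Final stack size: 3

3


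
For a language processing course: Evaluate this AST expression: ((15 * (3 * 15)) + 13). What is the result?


Expression: ((15 * (3 * 15)) + 13)
Evaluating step by step:
  3 * 15 = 45
  15 * 45 = 675
  675 + 13 = 688
Result: 688

688


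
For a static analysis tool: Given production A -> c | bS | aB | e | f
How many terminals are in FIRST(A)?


Production: A -> c | bS | aB | e | f
Examining each alternative for leading terminals:
  A -> c : first terminal = 'c'
  A -> bS : first terminal = 'b'
  A -> aB : first terminal = 'a'
  A -> e : first terminal = 'e'
  A -> f : first terminal = 'f'
FIRST(A) = {a, b, c, e, f}
Count: 5

5


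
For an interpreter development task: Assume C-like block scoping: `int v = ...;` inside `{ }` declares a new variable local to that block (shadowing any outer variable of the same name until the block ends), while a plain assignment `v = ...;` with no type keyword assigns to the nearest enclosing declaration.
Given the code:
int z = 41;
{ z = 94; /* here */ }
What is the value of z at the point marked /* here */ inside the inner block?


Analyzing scoping rules:
Outer scope: declares z = 41
Inner block: 'z = 94;' has no type keyword, so it is an assignment to the outer z (no shadowing)
Inside the block, after the assignment -> 94
Result: 94

94


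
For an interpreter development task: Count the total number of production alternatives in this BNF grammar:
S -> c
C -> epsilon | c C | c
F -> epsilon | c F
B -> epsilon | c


Counting alternatives per rule:
  S: 1 alternative(s)
  C: 3 alternative(s)
  F: 2 alternative(s)
  B: 2 alternative(s)
Sum: 1 + 3 + 2 + 2 = 8

8


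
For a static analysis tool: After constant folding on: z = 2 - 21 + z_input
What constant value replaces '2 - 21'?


Identifying constant sub-expression:
  Original: z = 2 - 21 + z_input
  2 and 21 are both compile-time constants
  Evaluating: 2 - 21 = -19
  After folding: z = -19 + z_input

-19


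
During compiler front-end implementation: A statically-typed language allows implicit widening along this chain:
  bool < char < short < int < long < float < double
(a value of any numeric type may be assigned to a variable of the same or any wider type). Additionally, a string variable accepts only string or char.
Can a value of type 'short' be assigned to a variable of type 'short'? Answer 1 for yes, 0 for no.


Target variable type: short
Source value type: short
Numeric ranks: short=2, short=2
Widening allowed iff rank(source) <= rank(target): 2 <= 2? Yes
Result: 1

1


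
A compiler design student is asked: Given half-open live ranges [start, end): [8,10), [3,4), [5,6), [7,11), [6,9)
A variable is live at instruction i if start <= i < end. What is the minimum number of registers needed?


Live ranges:
  Var0: [8, 10)
  Var1: [3, 4)
  Var2: [5, 6)
  Var3: [7, 11)
  Var4: [6, 9)
Sweep-line events (position, delta, active):
  pos=3 start -> active=1
  pos=4 end -> active=0
  pos=5 start -> active=1
  pos=6 end -> active=0
  pos=6 start -> active=1
  pos=7 start -> active=2
  pos=8 start -> active=3
  pos=9 end -> active=2
  pos=10 end -> active=1
  pos=11 end -> active=0
Maximum simultaneous active: 3
Minimum registers needed: 3

3
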